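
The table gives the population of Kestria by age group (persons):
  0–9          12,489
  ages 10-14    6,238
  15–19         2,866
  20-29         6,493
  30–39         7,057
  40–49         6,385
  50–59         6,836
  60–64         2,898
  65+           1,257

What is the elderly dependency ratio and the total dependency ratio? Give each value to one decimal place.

0–14: 12,489 + 6,238 = 18,727
15–64: 2,866 + 6,493 + 7,057 + 6,385 + 6,836 + 2,898 = 32,535
65+: 1,257
Old-age dependency ratio = 1,257 / 32,535 × 100 = 3.9
Total dependency ratio = (18,727 + 1,257) / 32,535 × 100 = 19,984 / 32,535 × 100 = 61.4

Old-age dependency ratio: 3.9
Total dependency ratio: 61.4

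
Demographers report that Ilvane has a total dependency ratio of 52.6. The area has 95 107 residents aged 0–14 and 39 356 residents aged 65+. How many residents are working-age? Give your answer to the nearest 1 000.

Working-age: 256 000

Total dependency ratio = (youth + elderly) / working-age × 100
52.6 = (95 107 + 39 356) / W × 100
⇒ 256 000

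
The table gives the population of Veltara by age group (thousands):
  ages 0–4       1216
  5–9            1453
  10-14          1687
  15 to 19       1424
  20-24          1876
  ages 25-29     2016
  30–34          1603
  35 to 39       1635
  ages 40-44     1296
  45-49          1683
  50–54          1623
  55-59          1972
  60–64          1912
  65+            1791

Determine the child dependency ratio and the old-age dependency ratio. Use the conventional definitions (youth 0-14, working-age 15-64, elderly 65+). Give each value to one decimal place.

0–14: 1216 + 1453 + 1687 = 4356
15–64: 1424 + 1876 + 2016 + 1603 + 1635 + 1296 + 1683 + 1623 + 1972 + 1912 = 17040
65+: 1791
Youth dependency ratio = 4356 / 17040 × 100 = 25.6
Old-age dependency ratio = 1791 / 17040 × 100 = 10.5

Youth dependency ratio: 25.6
Old-age dependency ratio: 10.5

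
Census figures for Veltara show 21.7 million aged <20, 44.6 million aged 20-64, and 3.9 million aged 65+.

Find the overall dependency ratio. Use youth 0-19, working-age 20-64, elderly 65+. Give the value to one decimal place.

Total dependency ratio: 57.4

Total dependency ratio = (21.7 + 3.9) / 44.6 × 100 = 25.6 / 44.6 × 100 = 57.4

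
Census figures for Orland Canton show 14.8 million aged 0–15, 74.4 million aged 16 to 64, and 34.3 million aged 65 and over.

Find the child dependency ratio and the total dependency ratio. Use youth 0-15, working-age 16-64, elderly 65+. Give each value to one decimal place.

Youth dependency ratio: 19.9
Total dependency ratio: 66.0

Youth dependency ratio = 14.8 / 74.4 × 100 = 19.9
Total dependency ratio = (14.8 + 34.3) / 74.4 × 100 = 49.1 / 74.4 × 100 = 66.0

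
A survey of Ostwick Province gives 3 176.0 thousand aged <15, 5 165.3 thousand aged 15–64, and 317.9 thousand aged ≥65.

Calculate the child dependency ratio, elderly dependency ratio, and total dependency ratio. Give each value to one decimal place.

Youth dependency ratio = 3 176.0 / 5 165.3 × 100 = 61.5
Old-age dependency ratio = 317.9 / 5 165.3 × 100 = 6.2
Total dependency ratio = (3 176.0 + 317.9) / 5 165.3 × 100 = 3 493.9 / 5 165.3 × 100 = 67.6

Youth dependency ratio: 61.5
Old-age dependency ratio: 6.2
Total dependency ratio: 67.6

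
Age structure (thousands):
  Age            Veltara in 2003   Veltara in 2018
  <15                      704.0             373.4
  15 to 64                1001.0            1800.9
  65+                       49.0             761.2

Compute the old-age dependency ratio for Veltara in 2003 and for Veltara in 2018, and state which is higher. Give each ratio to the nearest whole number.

Veltara in 2003: 5
Veltara in 2018: 42
Higher: Veltara in 2018

Veltara in 2003: 49.0 / 1001.0 × 100 = 5
Veltara in 2018: 761.2 / 1800.9 × 100 = 42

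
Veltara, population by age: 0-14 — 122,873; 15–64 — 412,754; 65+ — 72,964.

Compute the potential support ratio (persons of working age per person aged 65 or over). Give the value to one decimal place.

Potential support ratio = 412,754 / 72,964 = 5.7

Potential support ratio: 5.7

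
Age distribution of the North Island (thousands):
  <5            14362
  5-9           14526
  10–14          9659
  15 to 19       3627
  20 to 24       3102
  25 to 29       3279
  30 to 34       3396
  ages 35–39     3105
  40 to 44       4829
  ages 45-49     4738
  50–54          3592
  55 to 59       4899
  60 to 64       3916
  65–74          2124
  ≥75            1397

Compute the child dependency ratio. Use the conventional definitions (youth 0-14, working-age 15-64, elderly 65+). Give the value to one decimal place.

0–14: 14362 + 14526 + 9659 = 38547
15–64: 3627 + 3102 + 3279 + 3396 + 3105 + 4829 + 4738 + 3592 + 4899 + 3916 = 38483
65+: 2124 + 1397 = 3521
Youth dependency ratio = 38547 / 38483 × 100 = 100.2

Youth dependency ratio: 100.2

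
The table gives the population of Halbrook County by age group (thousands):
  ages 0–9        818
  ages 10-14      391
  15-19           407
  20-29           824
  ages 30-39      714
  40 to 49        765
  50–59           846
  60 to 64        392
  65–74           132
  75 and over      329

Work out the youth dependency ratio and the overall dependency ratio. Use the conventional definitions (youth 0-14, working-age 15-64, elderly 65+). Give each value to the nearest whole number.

Youth dependency ratio: 31
Total dependency ratio: 42

0–14: 818 + 391 = 1 209
15–64: 407 + 824 + 714 + 765 + 846 + 392 = 3 948
65+: 132 + 329 = 461
Youth dependency ratio = 1 209 / 3 948 × 100 = 31
Total dependency ratio = (1 209 + 461) / 3 948 × 100 = 1 670 / 3 948 × 100 = 42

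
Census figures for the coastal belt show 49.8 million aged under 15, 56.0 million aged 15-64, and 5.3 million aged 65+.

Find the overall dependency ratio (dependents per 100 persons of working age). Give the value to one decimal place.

Total dependency ratio = (49.8 + 5.3) / 56.0 × 100 = 55.1 / 56.0 × 100 = 98.4

Total dependency ratio: 98.4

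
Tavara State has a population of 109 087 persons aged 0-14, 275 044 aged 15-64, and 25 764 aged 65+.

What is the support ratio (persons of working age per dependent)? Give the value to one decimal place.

Support ratio = 275 044 / (109 087 + 25 764) = 275 044 / 134 851 = 2.0

Support ratio: 2.0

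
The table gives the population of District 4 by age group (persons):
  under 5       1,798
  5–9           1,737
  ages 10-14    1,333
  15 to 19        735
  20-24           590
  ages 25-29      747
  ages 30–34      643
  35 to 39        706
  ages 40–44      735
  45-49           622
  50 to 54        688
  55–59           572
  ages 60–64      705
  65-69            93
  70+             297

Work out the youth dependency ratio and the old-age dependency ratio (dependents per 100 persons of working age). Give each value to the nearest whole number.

0–14: 1,798 + 1,737 + 1,333 = 4,868
15–64: 735 + 590 + 747 + 643 + 706 + 735 + 622 + 688 + 572 + 705 = 6,743
65+: 93 + 297 = 390
Youth dependency ratio = 4,868 / 6,743 × 100 = 72
Old-age dependency ratio = 390 / 6,743 × 100 = 6

Youth dependency ratio: 72
Old-age dependency ratio: 6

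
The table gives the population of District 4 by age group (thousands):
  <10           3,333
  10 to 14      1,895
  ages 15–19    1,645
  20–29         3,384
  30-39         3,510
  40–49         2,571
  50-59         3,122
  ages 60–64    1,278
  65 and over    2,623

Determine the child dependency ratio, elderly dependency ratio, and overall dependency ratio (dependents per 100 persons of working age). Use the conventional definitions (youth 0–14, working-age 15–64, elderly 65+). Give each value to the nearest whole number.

0–14: 3,333 + 1,895 = 5,228
15–64: 1,645 + 3,384 + 3,510 + 2,571 + 3,122 + 1,278 = 15,510
65+: 2,623
Youth dependency ratio = 5,228 / 15,510 × 100 = 34
Old-age dependency ratio = 2,623 / 15,510 × 100 = 17
Total dependency ratio = (5,228 + 2,623) / 15,510 × 100 = 7,851 / 15,510 × 100 = 51

Youth dependency ratio: 34
Old-age dependency ratio: 17
Total dependency ratio: 51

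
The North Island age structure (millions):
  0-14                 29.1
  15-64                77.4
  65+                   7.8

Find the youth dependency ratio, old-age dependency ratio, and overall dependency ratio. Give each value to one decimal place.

Youth dependency ratio: 37.6
Old-age dependency ratio: 10.1
Total dependency ratio: 47.7

Youth dependency ratio = 29.1 / 77.4 × 100 = 37.6
Old-age dependency ratio = 7.8 / 77.4 × 100 = 10.1
Total dependency ratio = (29.1 + 7.8) / 77.4 × 100 = 36.9 / 77.4 × 100 = 47.7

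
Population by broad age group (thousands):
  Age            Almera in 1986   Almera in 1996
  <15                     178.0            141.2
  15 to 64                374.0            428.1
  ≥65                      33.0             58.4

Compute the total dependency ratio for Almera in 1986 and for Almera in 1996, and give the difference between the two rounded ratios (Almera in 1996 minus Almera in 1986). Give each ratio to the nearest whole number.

Almera in 1986: 56
Almera in 1996: 47
Difference: -9

Almera in 1986: (178.0 + 33.0) / 374.0 × 100 = 211.0 / 374.0 × 100 = 56
Almera in 1996: (141.2 + 58.4) / 428.1 × 100 = 199.6 / 428.1 × 100 = 47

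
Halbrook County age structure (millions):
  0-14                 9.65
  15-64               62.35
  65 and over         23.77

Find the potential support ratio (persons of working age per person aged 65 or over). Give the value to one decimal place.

Potential support ratio = 62.35 / 23.77 = 2.6

Potential support ratio: 2.6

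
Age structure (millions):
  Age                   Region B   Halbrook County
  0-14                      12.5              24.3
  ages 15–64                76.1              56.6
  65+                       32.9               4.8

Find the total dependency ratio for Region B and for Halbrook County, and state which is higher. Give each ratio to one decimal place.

Region B: 59.7
Halbrook County: 51.4
Higher: Region B

Region B: (12.5 + 32.9) / 76.1 × 100 = 45.4 / 76.1 × 100 = 59.7
Halbrook County: (24.3 + 4.8) / 56.6 × 100 = 29.1 / 56.6 × 100 = 51.4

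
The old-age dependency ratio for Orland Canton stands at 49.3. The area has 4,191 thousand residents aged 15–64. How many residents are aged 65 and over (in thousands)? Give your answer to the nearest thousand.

Old-age dependency ratio = elderly / working-age × 100
49.3 = E / 4,191 × 100
⇒ 2,066

Aged 65 and over: 2,066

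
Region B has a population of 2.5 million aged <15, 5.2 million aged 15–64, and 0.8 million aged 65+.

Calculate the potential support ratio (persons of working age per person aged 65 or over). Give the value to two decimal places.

Potential support ratio: 6.50

Potential support ratio = 5.2 / 0.8 = 6.50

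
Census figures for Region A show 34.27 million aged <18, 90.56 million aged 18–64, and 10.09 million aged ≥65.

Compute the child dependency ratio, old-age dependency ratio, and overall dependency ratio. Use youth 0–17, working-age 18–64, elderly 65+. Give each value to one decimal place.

Youth dependency ratio: 37.8
Old-age dependency ratio: 11.1
Total dependency ratio: 49.0

Youth dependency ratio = 34.27 / 90.56 × 100 = 37.8
Old-age dependency ratio = 10.09 / 90.56 × 100 = 11.1
Total dependency ratio = (34.27 + 10.09) / 90.56 × 100 = 44.36 / 90.56 × 100 = 49.0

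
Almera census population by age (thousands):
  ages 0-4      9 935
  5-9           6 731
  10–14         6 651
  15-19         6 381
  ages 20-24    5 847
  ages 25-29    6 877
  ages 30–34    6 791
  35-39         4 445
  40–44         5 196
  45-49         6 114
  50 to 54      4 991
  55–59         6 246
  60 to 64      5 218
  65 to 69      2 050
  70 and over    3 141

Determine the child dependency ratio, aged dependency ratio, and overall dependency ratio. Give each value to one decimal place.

0–14: 9 935 + 6 731 + 6 651 = 23 317
15–64: 6 381 + 5 847 + 6 877 + 6 791 + 4 445 + 5 196 + 6 114 + 4 991 + 6 246 + 5 218 = 58 106
65+: 2 050 + 3 141 = 5 191
Youth dependency ratio = 23 317 / 58 106 × 100 = 40.1
Old-age dependency ratio = 5 191 / 58 106 × 100 = 8.9
Total dependency ratio = (23 317 + 5 191) / 58 106 × 100 = 28 508 / 58 106 × 100 = 49.1

Youth dependency ratio: 40.1
Old-age dependency ratio: 8.9
Total dependency ratio: 49.1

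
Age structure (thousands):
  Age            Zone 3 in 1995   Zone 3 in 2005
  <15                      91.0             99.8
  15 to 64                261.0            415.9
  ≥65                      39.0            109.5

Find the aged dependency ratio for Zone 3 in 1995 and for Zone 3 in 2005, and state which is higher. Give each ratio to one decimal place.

Zone 3 in 1995: 14.9
Zone 3 in 2005: 26.3
Higher: Zone 3 in 2005

Zone 3 in 1995: 39.0 / 261.0 × 100 = 14.9
Zone 3 in 2005: 109.5 / 415.9 × 100 = 26.3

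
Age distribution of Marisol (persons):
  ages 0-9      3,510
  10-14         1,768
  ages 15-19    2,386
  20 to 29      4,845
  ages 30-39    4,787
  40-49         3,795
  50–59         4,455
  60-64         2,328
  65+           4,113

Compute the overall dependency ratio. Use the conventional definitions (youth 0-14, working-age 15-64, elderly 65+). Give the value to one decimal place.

0–14: 3,510 + 1,768 = 5,278
15–64: 2,386 + 4,845 + 4,787 + 3,795 + 4,455 + 2,328 = 22,596
65+: 4,113
Total dependency ratio = (5,278 + 4,113) / 22,596 × 100 = 9,391 / 22,596 × 100 = 41.6

Total dependency ratio: 41.6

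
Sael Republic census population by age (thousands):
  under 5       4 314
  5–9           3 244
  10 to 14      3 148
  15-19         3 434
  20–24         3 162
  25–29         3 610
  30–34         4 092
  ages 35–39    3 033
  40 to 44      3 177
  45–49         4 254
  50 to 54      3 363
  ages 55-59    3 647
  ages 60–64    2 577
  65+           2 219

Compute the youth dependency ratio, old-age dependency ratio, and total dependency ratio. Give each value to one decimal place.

0–14: 4 314 + 3 244 + 3 148 = 10 706
15–64: 3 434 + 3 162 + 3 610 + 4 092 + 3 033 + 3 177 + 4 254 + 3 363 + 3 647 + 2 577 = 34 349
65+: 2 219
Youth dependency ratio = 10 706 / 34 349 × 100 = 31.2
Old-age dependency ratio = 2 219 / 34 349 × 100 = 6.5
Total dependency ratio = (10 706 + 2 219) / 34 349 × 100 = 12 925 / 34 349 × 100 = 37.6

Youth dependency ratio: 31.2
Old-age dependency ratio: 6.5
Total dependency ratio: 37.6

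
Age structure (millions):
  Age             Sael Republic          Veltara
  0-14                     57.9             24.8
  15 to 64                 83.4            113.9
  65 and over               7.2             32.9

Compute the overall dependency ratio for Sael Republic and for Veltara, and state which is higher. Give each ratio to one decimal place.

Sael Republic: (57.9 + 7.2) / 83.4 × 100 = 65.1 / 83.4 × 100 = 78.1
Veltara: (24.8 + 32.9) / 113.9 × 100 = 57.7 / 113.9 × 100 = 50.7

Sael Republic: 78.1
Veltara: 50.7
Higher: Sael Republic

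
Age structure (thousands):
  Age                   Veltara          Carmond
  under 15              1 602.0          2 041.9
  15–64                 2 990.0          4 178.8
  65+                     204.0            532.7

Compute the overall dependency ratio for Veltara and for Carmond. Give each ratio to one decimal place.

Veltara: (1 602.0 + 204.0) / 2 990.0 × 100 = 1 806.0 / 2 990.0 × 100 = 60.4
Carmond: (2 041.9 + 532.7) / 4 178.8 × 100 = 2 574.6 / 4 178.8 × 100 = 61.6

Veltara: 60.4
Carmond: 61.6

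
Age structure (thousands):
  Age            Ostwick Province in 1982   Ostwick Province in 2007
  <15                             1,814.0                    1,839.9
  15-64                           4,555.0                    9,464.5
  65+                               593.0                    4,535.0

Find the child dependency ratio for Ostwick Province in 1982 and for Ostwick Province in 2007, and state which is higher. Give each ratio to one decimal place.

Ostwick Province in 1982: 1,814.0 / 4,555.0 × 100 = 39.8
Ostwick Province in 2007: 1,839.9 / 9,464.5 × 100 = 19.4

Ostwick Province in 1982: 39.8
Ostwick Province in 2007: 19.4
Higher: Ostwick Province in 1982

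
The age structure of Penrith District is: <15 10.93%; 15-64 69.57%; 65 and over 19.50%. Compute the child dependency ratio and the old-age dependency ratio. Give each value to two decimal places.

Youth dependency ratio = 10.93 / 69.57 × 100 = 15.71
Old-age dependency ratio = 19.50 / 69.57 × 100 = 28.03

Youth dependency ratio: 15.71
Old-age dependency ratio: 28.03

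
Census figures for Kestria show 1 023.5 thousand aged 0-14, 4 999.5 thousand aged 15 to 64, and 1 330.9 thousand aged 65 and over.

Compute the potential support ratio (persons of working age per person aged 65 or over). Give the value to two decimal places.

Potential support ratio = 4 999.5 / 1 330.9 = 3.76

Potential support ratio: 3.76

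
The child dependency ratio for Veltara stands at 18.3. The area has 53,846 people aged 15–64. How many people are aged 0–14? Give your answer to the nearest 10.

Youth dependency ratio = youth / working-age × 100
18.3 = Y / 53,846 × 100
⇒ 9,850

Aged 0–14: 9,850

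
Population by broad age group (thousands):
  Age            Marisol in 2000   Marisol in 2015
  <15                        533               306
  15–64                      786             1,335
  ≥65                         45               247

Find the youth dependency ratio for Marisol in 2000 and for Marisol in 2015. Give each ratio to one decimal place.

Marisol in 2000: 533 / 786 × 100 = 67.8
Marisol in 2015: 306 / 1,335 × 100 = 22.9

Marisol in 2000: 67.8
Marisol in 2015: 22.9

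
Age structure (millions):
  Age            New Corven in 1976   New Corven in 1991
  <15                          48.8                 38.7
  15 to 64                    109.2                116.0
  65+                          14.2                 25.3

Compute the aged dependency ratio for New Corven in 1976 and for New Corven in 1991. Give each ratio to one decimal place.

New Corven in 1976: 14.2 / 109.2 × 100 = 13.0
New Corven in 1991: 25.3 / 116.0 × 100 = 21.8

New Corven in 1976: 13.0
New Corven in 1991: 21.8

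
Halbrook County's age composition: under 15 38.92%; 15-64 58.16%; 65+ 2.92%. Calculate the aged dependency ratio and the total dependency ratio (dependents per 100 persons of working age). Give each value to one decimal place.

Old-age dependency ratio: 5.0
Total dependency ratio: 71.9

Old-age dependency ratio = 2.92 / 58.16 × 100 = 5.0
Total dependency ratio = (38.92 + 2.92) / 58.16 × 100 = 41.84 / 58.16 × 100 = 71.9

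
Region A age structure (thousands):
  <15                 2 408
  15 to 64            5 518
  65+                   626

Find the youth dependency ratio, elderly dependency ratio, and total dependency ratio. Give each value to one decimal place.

Youth dependency ratio: 43.6
Old-age dependency ratio: 11.3
Total dependency ratio: 55.0

Youth dependency ratio = 2 408 / 5 518 × 100 = 43.6
Old-age dependency ratio = 626 / 5 518 × 100 = 11.3
Total dependency ratio = (2 408 + 626) / 5 518 × 100 = 3 034 / 5 518 × 100 = 55.0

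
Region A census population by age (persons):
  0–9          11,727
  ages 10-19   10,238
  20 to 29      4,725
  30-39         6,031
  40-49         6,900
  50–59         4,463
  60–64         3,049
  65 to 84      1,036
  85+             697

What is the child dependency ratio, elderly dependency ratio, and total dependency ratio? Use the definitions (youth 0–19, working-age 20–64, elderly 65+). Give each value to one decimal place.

Youth dependency ratio: 87.3
Old-age dependency ratio: 6.9
Total dependency ratio: 94.2

0–19: 11,727 + 10,238 = 21,965
20–64: 4,725 + 6,031 + 6,900 + 4,463 + 3,049 = 25,168
65+: 1,036 + 697 = 1,733
Youth dependency ratio = 21,965 / 25,168 × 100 = 87.3
Old-age dependency ratio = 1,733 / 25,168 × 100 = 6.9
Total dependency ratio = (21,965 + 1,733) / 25,168 × 100 = 23,698 / 25,168 × 100 = 94.2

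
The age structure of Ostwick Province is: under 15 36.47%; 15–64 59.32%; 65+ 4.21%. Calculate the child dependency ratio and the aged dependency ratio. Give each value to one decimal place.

Youth dependency ratio = 36.47 / 59.32 × 100 = 61.5
Old-age dependency ratio = 4.21 / 59.32 × 100 = 7.1

Youth dependency ratio: 61.5
Old-age dependency ratio: 7.1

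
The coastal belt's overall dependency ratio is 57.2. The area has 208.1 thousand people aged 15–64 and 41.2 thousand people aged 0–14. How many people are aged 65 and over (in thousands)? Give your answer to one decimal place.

Aged 65 and over: 77.8

Total dependency ratio = (youth + elderly) / working-age × 100
57.2 = (41.2 + E) / 208.1 × 100
⇒ 77.8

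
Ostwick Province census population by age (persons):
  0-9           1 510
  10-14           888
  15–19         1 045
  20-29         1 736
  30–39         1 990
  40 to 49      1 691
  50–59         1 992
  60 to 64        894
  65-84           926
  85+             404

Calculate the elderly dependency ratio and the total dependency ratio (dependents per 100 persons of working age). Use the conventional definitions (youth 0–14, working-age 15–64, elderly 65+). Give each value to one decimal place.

0–14: 1 510 + 888 = 2 398
15–64: 1 045 + 1 736 + 1 990 + 1 691 + 1 992 + 894 = 9 348
65+: 926 + 404 = 1 330
Old-age dependency ratio = 1 330 / 9 348 × 100 = 14.2
Total dependency ratio = (2 398 + 1 330) / 9 348 × 100 = 3 728 / 9 348 × 100 = 39.9

Old-age dependency ratio: 14.2
Total dependency ratio: 39.9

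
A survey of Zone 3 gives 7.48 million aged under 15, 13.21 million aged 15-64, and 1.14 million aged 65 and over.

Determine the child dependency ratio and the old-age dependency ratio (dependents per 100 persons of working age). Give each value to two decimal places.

Youth dependency ratio = 7.48 / 13.21 × 100 = 56.62
Old-age dependency ratio = 1.14 / 13.21 × 100 = 8.63

Youth dependency ratio: 56.62
Old-age dependency ratio: 8.63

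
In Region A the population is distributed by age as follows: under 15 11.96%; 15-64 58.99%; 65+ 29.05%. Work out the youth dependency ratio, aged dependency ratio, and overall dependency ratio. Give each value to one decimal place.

Youth dependency ratio: 20.3
Old-age dependency ratio: 49.2
Total dependency ratio: 69.5

Youth dependency ratio = 11.96 / 58.99 × 100 = 20.3
Old-age dependency ratio = 29.05 / 58.99 × 100 = 49.2
Total dependency ratio = (11.96 + 29.05) / 58.99 × 100 = 41.01 / 58.99 × 100 = 69.5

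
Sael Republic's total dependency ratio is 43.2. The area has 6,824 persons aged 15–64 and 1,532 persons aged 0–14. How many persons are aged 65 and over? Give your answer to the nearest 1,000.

Total dependency ratio = (youth + elderly) / working-age × 100
43.2 = (1,532 + E) / 6,824 × 100
⇒ 1,000

Aged 65 and over: 1,000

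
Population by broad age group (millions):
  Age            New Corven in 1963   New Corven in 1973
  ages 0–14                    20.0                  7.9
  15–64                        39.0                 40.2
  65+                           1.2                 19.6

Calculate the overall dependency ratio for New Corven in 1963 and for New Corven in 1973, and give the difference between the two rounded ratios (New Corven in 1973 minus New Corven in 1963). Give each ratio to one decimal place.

New Corven in 1963: (20.0 + 1.2) / 39.0 × 100 = 21.2 / 39.0 × 100 = 54.4
New Corven in 1973: (7.9 + 19.6) / 40.2 × 100 = 27.5 / 40.2 × 100 = 68.4

New Corven in 1963: 54.4
New Corven in 1973: 68.4
Difference: +14.0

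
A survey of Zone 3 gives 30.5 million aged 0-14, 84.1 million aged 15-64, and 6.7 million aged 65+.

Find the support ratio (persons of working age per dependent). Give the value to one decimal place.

Support ratio = 84.1 / (30.5 + 6.7) = 84.1 / 37.2 = 2.3

Support ratio: 2.3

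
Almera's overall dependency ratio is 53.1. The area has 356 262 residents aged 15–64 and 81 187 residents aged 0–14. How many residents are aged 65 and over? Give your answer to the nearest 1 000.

Total dependency ratio = (youth + elderly) / working-age × 100
53.1 = (81 187 + E) / 356 262 × 100
⇒ 108 000

Aged 65 and over: 108 000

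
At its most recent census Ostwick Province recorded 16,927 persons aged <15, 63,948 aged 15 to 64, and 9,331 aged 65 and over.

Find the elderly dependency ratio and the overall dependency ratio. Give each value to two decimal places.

Old-age dependency ratio = 9,331 / 63,948 × 100 = 14.59
Total dependency ratio = (16,927 + 9,331) / 63,948 × 100 = 26,258 / 63,948 × 100 = 41.06

Old-age dependency ratio: 14.59
Total dependency ratio: 41.06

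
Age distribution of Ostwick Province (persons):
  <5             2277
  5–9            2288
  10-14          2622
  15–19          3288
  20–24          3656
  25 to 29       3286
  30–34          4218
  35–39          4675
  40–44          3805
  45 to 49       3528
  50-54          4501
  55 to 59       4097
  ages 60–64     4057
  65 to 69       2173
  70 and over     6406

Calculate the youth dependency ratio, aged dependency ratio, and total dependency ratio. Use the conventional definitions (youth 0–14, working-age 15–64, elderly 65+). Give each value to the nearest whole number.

0–14: 2277 + 2288 + 2622 = 7187
15–64: 3288 + 3656 + 3286 + 4218 + 4675 + 3805 + 3528 + 4501 + 4097 + 4057 = 39111
65+: 2173 + 6406 = 8579
Youth dependency ratio = 7187 / 39111 × 100 = 18
Old-age dependency ratio = 8579 / 39111 × 100 = 22
Total dependency ratio = (7187 + 8579) / 39111 × 100 = 15766 / 39111 × 100 = 40

Youth dependency ratio: 18
Old-age dependency ratio: 22
Total dependency ratio: 40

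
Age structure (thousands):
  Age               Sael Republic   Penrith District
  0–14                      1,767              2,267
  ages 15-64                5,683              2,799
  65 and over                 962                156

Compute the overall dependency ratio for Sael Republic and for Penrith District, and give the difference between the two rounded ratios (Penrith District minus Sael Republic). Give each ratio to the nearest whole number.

Sael Republic: (1,767 + 962) / 5,683 × 100 = 2,729 / 5,683 × 100 = 48
Penrith District: (2,267 + 156) / 2,799 × 100 = 2,423 / 2,799 × 100 = 87

Sael Republic: 48
Penrith District: 87
Difference: +39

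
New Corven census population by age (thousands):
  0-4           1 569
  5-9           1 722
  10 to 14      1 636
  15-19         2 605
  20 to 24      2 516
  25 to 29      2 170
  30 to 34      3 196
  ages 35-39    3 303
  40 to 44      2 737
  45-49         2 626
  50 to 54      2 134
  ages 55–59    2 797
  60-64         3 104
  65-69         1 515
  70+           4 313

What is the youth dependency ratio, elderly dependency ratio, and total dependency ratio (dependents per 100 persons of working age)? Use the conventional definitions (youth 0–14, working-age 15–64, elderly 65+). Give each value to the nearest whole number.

Youth dependency ratio: 18
Old-age dependency ratio: 21
Total dependency ratio: 40

0–14: 1 569 + 1 722 + 1 636 = 4 927
15–64: 2 605 + 2 516 + 2 170 + 3 196 + 3 303 + 2 737 + 2 626 + 2 134 + 2 797 + 3 104 = 27 188
65+: 1 515 + 4 313 = 5 828
Youth dependency ratio = 4 927 / 27 188 × 100 = 18
Old-age dependency ratio = 5 828 / 27 188 × 100 = 21
Total dependency ratio = (4 927 + 5 828) / 27 188 × 100 = 10 755 / 27 188 × 100 = 40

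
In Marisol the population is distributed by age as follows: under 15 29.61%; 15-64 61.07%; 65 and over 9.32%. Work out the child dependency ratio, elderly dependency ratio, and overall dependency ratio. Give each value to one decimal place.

Youth dependency ratio = 29.61 / 61.07 × 100 = 48.5
Old-age dependency ratio = 9.32 / 61.07 × 100 = 15.3
Total dependency ratio = (29.61 + 9.32) / 61.07 × 100 = 38.93 / 61.07 × 100 = 63.7

Youth dependency ratio: 48.5
Old-age dependency ratio: 15.3
Total dependency ratio: 63.7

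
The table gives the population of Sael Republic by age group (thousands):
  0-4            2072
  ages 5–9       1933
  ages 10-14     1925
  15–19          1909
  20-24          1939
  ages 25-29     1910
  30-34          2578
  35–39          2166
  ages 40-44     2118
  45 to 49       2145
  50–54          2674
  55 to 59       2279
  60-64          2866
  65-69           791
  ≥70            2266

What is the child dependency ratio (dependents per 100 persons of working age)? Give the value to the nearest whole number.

Youth dependency ratio: 26

0–14: 2072 + 1933 + 1925 = 5930
15–64: 1909 + 1939 + 1910 + 2578 + 2166 + 2118 + 2145 + 2674 + 2279 + 2866 = 22584
65+: 791 + 2266 = 3057
Youth dependency ratio = 5930 / 22584 × 100 = 26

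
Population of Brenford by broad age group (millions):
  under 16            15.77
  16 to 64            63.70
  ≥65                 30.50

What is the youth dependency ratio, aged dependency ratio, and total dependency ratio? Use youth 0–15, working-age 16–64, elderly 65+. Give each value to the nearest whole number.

Youth dependency ratio = 15.77 / 63.70 × 100 = 25
Old-age dependency ratio = 30.50 / 63.70 × 100 = 48
Total dependency ratio = (15.77 + 30.50) / 63.70 × 100 = 46.27 / 63.70 × 100 = 73

Youth dependency ratio: 25
Old-age dependency ratio: 48
Total dependency ratio: 73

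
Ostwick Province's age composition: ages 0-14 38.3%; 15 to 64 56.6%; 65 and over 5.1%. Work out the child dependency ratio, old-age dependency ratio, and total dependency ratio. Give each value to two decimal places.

Youth dependency ratio = 38.3 / 56.6 × 100 = 67.67
Old-age dependency ratio = 5.1 / 56.6 × 100 = 9.01
Total dependency ratio = (38.3 + 5.1) / 56.6 × 100 = 43.4 / 56.6 × 100 = 76.68

Youth dependency ratio: 67.67
Old-age dependency ratio: 9.01
Total dependency ratio: 76.68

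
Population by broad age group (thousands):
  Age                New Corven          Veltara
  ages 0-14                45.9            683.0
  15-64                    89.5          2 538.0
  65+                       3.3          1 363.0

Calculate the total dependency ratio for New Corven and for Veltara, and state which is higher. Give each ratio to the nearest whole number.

New Corven: 55
Veltara: 81
Higher: Veltara

New Corven: (45.9 + 3.3) / 89.5 × 100 = 49.2 / 89.5 × 100 = 55
Veltara: (683.0 + 1 363.0) / 2 538.0 × 100 = 2 046.0 / 2 538.0 × 100 = 81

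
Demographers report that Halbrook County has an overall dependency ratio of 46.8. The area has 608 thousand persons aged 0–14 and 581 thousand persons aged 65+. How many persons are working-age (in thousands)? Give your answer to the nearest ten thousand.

Working-age: 2540

Total dependency ratio = (youth + elderly) / working-age × 100
46.8 = (608 + 581) / W × 100
⇒ 2540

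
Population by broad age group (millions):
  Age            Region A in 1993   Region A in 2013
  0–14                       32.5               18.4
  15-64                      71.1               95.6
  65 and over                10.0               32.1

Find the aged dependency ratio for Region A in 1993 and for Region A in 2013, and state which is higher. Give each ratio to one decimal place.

Region A in 1993: 14.1
Region A in 2013: 33.6
Higher: Region A in 2013

Region A in 1993: 10.0 / 71.1 × 100 = 14.1
Region A in 2013: 32.1 / 95.6 × 100 = 33.6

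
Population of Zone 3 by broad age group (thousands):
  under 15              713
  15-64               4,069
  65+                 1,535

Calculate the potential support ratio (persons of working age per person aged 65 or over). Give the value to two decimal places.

Potential support ratio: 2.65

Potential support ratio = 4,069 / 1,535 = 2.65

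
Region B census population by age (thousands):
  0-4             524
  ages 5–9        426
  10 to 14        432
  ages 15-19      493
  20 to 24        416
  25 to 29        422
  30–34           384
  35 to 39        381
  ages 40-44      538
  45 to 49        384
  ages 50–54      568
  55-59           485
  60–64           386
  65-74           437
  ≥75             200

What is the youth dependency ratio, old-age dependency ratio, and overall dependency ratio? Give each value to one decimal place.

0–14: 524 + 426 + 432 = 1382
15–64: 493 + 416 + 422 + 384 + 381 + 538 + 384 + 568 + 485 + 386 = 4457
65+: 437 + 200 = 637
Youth dependency ratio = 1382 / 4457 × 100 = 31.0
Old-age dependency ratio = 637 / 4457 × 100 = 14.3
Total dependency ratio = (1382 + 637) / 4457 × 100 = 2019 / 4457 × 100 = 45.3

Youth dependency ratio: 31.0
Old-age dependency ratio: 14.3
Total dependency ratio: 45.3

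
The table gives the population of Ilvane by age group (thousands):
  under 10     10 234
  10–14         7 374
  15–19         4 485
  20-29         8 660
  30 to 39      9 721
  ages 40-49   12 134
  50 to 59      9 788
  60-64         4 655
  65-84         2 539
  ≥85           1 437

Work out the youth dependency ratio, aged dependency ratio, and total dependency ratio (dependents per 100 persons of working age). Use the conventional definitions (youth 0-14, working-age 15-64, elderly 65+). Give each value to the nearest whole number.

0–14: 10 234 + 7 374 = 17 608
15–64: 4 485 + 8 660 + 9 721 + 12 134 + 9 788 + 4 655 = 49 443
65+: 2 539 + 1 437 = 3 976
Youth dependency ratio = 17 608 / 49 443 × 100 = 36
Old-age dependency ratio = 3 976 / 49 443 × 100 = 8
Total dependency ratio = (17 608 + 3 976) / 49 443 × 100 = 21 584 / 49 443 × 100 = 44

Youth dependency ratio: 36
Old-age dependency ratio: 8
Total dependency ratio: 44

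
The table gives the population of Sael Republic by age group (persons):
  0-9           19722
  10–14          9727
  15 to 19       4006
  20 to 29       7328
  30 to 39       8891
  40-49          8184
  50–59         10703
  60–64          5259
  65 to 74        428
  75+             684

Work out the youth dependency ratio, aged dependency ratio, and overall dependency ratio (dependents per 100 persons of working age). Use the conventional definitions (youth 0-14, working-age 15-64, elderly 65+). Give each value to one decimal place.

Youth dependency ratio: 66.4
Old-age dependency ratio: 2.5
Total dependency ratio: 68.9

0–14: 19722 + 9727 = 29449
15–64: 4006 + 7328 + 8891 + 8184 + 10703 + 5259 = 44371
65+: 428 + 684 = 1112
Youth dependency ratio = 29449 / 44371 × 100 = 66.4
Old-age dependency ratio = 1112 / 44371 × 100 = 2.5
Total dependency ratio = (29449 + 1112) / 44371 × 100 = 30561 / 44371 × 100 = 68.9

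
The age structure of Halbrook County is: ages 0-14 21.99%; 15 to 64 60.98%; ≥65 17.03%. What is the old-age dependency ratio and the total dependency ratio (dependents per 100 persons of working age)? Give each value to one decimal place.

Old-age dependency ratio: 27.9
Total dependency ratio: 64.0

Old-age dependency ratio = 17.03 / 60.98 × 100 = 27.9
Total dependency ratio = (21.99 + 17.03) / 60.98 × 100 = 39.02 / 60.98 × 100 = 64.0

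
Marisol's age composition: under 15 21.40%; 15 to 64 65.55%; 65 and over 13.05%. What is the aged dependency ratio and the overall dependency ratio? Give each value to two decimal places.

Old-age dependency ratio = 13.05 / 65.55 × 100 = 19.91
Total dependency ratio = (21.40 + 13.05) / 65.55 × 100 = 34.45 / 65.55 × 100 = 52.56

Old-age dependency ratio: 19.91
Total dependency ratio: 52.56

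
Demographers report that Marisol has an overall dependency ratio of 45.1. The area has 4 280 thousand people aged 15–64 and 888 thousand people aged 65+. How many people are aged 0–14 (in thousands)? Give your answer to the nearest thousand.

Aged 0–14: 1 042

Total dependency ratio = (youth + elderly) / working-age × 100
45.1 = (Y + 888) / 4 280 × 100
⇒ 1 042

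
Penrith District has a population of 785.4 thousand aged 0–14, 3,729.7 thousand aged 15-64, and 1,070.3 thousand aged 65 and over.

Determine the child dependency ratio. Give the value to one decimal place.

Youth dependency ratio: 21.1

Youth dependency ratio = 785.4 / 3,729.7 × 100 = 21.1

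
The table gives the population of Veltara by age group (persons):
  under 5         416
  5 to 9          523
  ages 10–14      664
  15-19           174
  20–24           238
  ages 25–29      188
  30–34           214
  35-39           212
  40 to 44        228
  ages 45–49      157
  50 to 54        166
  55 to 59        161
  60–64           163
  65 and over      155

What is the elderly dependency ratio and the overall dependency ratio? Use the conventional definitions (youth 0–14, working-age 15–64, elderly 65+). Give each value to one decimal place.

0–14: 416 + 523 + 664 = 1603
15–64: 174 + 238 + 188 + 214 + 212 + 228 + 157 + 166 + 161 + 163 = 1901
65+: 155
Old-age dependency ratio = 155 / 1901 × 100 = 8.2
Total dependency ratio = (1603 + 155) / 1901 × 100 = 1758 / 1901 × 100 = 92.5

Old-age dependency ratio: 8.2
Total dependency ratio: 92.5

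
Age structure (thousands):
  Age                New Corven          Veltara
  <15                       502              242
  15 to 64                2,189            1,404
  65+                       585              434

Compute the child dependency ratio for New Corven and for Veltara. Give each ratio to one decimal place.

New Corven: 502 / 2,189 × 100 = 22.9
Veltara: 242 / 1,404 × 100 = 17.2

New Corven: 22.9
Veltara: 17.2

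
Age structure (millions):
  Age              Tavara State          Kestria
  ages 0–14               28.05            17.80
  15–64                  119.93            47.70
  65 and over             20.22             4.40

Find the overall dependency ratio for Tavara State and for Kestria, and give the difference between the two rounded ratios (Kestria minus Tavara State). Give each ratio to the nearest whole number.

Tavara State: (28.05 + 20.22) / 119.93 × 100 = 48.27 / 119.93 × 100 = 40
Kestria: (17.80 + 4.40) / 47.70 × 100 = 22.20 / 47.70 × 100 = 47

Tavara State: 40
Kestria: 47
Difference: +7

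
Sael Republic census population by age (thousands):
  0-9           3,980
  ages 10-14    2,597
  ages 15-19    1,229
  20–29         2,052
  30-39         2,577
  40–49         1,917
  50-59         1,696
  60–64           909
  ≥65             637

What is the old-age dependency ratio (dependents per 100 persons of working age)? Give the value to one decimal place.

0–14: 3,980 + 2,597 = 6,577
15–64: 1,229 + 2,052 + 2,577 + 1,917 + 1,696 + 909 = 10,380
65+: 637
Old-age dependency ratio = 637 / 10,380 × 100 = 6.1

Old-age dependency ratio: 6.1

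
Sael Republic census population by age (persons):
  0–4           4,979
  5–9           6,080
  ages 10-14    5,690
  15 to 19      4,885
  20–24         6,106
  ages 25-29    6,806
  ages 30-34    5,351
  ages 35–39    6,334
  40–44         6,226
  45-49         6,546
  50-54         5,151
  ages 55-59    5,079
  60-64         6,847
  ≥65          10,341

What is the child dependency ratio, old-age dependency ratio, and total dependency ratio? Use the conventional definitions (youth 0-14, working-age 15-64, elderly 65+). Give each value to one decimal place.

0–14: 4,979 + 6,080 + 5,690 = 16,749
15–64: 4,885 + 6,106 + 6,806 + 5,351 + 6,334 + 6,226 + 6,546 + 5,151 + 5,079 + 6,847 = 59,331
65+: 10,341
Youth dependency ratio = 16,749 / 59,331 × 100 = 28.2
Old-age dependency ratio = 10,341 / 59,331 × 100 = 17.4
Total dependency ratio = (16,749 + 10,341) / 59,331 × 100 = 27,090 / 59,331 × 100 = 45.7

Youth dependency ratio: 28.2
Old-age dependency ratio: 17.4
Total dependency ratio: 45.7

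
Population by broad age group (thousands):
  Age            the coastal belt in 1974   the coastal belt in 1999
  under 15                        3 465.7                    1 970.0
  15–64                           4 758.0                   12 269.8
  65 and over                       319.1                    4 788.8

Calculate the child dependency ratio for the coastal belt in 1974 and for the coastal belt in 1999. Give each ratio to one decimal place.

the coastal belt in 1974: 3 465.7 / 4 758.0 × 100 = 72.8
the coastal belt in 1999: 1 970.0 / 12 269.8 × 100 = 16.1

the coastal belt in 1974: 72.8
the coastal belt in 1999: 16.1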